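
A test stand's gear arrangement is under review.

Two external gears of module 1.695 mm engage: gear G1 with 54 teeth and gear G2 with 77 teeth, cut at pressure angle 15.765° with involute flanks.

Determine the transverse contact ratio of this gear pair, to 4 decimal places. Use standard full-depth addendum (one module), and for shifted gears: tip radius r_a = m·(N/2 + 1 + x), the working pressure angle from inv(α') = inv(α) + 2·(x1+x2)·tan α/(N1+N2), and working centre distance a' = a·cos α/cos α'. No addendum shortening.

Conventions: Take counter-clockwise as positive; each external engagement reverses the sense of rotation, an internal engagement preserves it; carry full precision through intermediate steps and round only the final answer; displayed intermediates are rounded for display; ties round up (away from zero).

2.0921

single-mesh involute tooth geometry (54T engaging 77T at module 1.695)
base radii: r_b1 = 44.043510, r_b2 = 62.802783
tip radii: r_a1 = 47.460000, r_a2 = 66.952500
no profile shift: α' = α, a' = a
action lengths: √(r_a1²−r_b1²) = 17.681086, √(r_a2²−r_b2²) = 23.204476
base pitch p_b = π·m·cos α = 5.124695
CR = (17.681086 + 23.204476 − 111.022500·sin 15.76500°)/5.124695 = 2.092142
contact ratio ≈ 2.0921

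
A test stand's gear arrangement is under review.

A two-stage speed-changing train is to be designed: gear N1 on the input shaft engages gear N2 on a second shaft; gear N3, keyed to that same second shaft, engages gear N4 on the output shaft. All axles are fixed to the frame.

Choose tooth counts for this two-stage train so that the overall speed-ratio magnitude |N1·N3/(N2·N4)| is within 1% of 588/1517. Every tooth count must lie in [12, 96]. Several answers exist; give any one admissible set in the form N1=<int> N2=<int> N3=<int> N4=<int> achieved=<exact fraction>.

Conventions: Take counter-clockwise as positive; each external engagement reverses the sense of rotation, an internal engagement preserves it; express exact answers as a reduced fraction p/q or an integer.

design class (target 588/1517): fixed-axis compound train
target = 588/1517 in lowest terms: an exact hit needs N1·N3 = k·588 and N2·N4 = k·1517 for one integer k, every count in [12, 96]; additionally prefer no 1:1 stage (N1 ≠ N2, N3 ≠ N4)
k = 1: N1·N3 = 588 = 12·49, N2·N4 = 1517 = 37·41
achieved = 12·49/(37·41) = 588/1517; |achieved − target| = 0 ≤ 147/37925 ✓

N1=12 N2=37 N3=49 N4=41 achieved=588/1517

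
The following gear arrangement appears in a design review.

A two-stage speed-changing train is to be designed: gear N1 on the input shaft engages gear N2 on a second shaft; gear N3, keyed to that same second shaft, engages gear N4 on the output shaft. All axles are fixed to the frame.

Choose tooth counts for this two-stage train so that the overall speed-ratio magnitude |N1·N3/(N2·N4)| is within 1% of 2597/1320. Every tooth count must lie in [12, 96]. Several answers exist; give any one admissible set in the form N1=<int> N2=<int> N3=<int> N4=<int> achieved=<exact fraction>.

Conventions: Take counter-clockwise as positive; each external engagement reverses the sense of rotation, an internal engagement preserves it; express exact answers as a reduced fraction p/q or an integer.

2-stage fixed-axis compound train for ratio 2597/1320
target = 2597/1320 in lowest terms: an exact hit needs N1·N3 = k·2597 and N2·N4 = k·1320 for one integer k, every count in [12, 96]; additionally prefer no 1:1 stage (N1 ≠ N2, N3 ≠ N4)
k = 1: N1·N3 = 2597 = 49·53, N2·N4 = 1320 = 15·88
achieved = 49·53/(15·88) = 2597/1320; |achieved − target| = 0 ≤ 2597/132000 ✓

N1=49 N2=15 N3=53 N4=88 achieved=2597/1320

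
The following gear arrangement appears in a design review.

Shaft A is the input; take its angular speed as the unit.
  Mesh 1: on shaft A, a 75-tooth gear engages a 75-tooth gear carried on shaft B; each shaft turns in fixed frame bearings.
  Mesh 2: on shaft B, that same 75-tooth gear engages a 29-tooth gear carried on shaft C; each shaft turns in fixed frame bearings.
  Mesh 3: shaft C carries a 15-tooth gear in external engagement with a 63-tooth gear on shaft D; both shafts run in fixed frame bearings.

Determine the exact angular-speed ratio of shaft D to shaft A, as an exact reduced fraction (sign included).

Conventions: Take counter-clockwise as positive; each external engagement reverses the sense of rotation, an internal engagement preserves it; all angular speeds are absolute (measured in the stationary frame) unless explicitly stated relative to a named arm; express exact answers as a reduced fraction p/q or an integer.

-125/203

class = fixed-axis compound train [3 meshes; 3 ratios multiply, 3 sense flips]
mesh 1 [75T→75T]: running ratio 1, sense −
mesh 2 [75T→29T]: running ratio 75/29, sense +
mesh 3 [15T→63T]: running ratio 125/203, sense −
ω_out/ω_in = -125/203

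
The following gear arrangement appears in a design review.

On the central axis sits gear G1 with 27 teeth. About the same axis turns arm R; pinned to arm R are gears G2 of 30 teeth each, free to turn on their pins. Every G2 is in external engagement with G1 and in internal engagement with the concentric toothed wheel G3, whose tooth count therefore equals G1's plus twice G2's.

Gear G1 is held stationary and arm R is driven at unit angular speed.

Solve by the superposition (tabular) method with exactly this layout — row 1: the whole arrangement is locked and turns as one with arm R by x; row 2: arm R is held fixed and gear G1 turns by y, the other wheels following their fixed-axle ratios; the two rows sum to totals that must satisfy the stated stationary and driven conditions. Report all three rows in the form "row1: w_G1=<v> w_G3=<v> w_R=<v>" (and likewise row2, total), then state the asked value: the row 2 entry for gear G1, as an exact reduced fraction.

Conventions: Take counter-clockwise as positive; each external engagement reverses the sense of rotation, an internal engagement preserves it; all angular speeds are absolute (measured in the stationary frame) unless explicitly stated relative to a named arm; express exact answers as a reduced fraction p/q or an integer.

row1: w_G1=1 w_G3=1 w_R=1
row2: w_G1=-1 w_G3=9/29 w_R=0
total: w_G1=0 w_G3=38/29 w_R=1
asked value: -1

recognized (axles ride arm R): planetary set, 27/30/87 teeth
row 1 (train locked, turned with arm): all members turn x
row 2 — arm fixed, fixed-axis ratios: sun y, ring −(27/87)·y, arm 0
boundary: total ω_sun = x + y = 0 and total ω_arm = x = 1  ⇒  y = -1, x = 1
row 2 ring = −(27/87)·(-1) = 9/29
totals (row 1 + row 2): sun 1 + (-1) = 0, ring 1 + 9/29 = 38/29, arm 1 + 0 = 1
asked cell (row2, sun) = -1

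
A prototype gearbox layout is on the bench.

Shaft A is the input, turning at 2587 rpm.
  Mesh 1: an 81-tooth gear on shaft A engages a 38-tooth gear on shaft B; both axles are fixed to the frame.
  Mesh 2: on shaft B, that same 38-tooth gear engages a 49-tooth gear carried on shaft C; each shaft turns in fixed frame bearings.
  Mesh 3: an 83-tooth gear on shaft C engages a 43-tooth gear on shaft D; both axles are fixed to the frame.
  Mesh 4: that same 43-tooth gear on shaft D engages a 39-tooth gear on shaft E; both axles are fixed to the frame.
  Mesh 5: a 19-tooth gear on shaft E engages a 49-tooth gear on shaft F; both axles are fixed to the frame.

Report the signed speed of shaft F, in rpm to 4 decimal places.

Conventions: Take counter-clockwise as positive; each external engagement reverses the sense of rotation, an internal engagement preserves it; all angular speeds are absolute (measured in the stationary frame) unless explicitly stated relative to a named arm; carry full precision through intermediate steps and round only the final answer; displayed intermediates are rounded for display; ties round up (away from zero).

topology: fixed-axis compound train — 5 meshes, A→F
mesh 1 [81T→38T]: ω = 2587.0000×81/38 = 5514.3947 rpm, sense flips to −
mesh 2 [38T→49T]: ω = 5514.3947×38/49 = 4276.4694 rpm, sense flips to +
mesh 3 [83T→43T]: ω = 4276.4694×83/43 = 8254.5804 rpm, sense flips to −
mesh 4 [43T→39T]: ω = 8254.5804×43/39 = 9101.2041 rpm, sense flips to +
mesh 5 [19T→49T]: ω = 9101.2041×19/49 = 3529.0383 rpm, sense flips to −
signed output speed = -3529.0383 rpm

-3529.0383 rpm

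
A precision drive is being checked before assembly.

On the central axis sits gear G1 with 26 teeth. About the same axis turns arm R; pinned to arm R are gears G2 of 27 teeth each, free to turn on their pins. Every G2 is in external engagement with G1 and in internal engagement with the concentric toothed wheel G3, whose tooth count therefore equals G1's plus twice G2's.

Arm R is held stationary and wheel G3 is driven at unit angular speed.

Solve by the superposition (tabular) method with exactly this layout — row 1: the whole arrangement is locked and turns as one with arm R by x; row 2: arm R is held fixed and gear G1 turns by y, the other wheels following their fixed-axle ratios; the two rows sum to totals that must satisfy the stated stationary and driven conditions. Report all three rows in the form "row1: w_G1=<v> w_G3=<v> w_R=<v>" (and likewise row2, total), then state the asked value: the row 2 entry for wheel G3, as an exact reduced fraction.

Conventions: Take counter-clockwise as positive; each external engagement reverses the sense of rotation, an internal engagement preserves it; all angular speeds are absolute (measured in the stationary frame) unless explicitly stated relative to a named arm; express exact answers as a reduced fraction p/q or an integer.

row1: w_G1=0 w_G3=0 w_R=0
row2: w_G1=-40/13 w_G3=1 w_R=0
total: w_G1=-40/13 w_G3=1 w_R=0
asked value: 1

class = planetary set [G3 = 26+2·27 = 80; Willis about the carrier]
row 1: whole set turns with the arm by x
row 2 — arm fixed, fixed-axis ratios: sun y, ring −(26/80)·y, arm 0
boundary: total ω_arm = x = 0 and total ω_ring = x − (26/80)·y = 1  ⇒  y = -40/13, x = 0
row 2 ring = −(26/80)·(-40/13) = 1
totals (row 1 + row 2): sun 0 + (-40/13) = -40/13, ring 0 + 1 = 1, arm 0 + 0 = 0
asked cell (row2, ring) = 1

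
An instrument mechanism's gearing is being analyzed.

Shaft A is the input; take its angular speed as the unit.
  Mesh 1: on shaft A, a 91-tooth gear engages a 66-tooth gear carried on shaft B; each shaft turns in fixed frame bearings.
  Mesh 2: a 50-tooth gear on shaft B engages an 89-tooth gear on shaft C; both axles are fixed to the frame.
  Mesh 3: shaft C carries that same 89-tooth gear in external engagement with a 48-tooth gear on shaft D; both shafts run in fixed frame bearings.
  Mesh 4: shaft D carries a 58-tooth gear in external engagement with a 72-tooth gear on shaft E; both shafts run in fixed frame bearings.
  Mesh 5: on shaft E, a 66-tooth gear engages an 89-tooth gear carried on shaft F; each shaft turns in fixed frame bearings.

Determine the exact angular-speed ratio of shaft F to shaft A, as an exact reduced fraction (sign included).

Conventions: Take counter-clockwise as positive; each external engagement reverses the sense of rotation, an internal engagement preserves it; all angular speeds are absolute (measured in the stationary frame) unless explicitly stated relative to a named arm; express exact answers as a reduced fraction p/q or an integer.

-65975/76896

class = fixed-axis compound train [5 meshes; 5 ratios multiply, 5 sense flips]
mesh 1 [91T→66T]: running ratio 91/66, sense −
mesh 2 [50T→89T]: running ratio 2275/2937, sense +
mesh 3 [89T→48T]: running ratio 2275/1584, sense −
mesh 4 [58T→72T]: running ratio 65975/57024, sense +
mesh 5 [66T→89T]: running ratio 65975/76896, sense −
ω_out/ω_in = -65975/76896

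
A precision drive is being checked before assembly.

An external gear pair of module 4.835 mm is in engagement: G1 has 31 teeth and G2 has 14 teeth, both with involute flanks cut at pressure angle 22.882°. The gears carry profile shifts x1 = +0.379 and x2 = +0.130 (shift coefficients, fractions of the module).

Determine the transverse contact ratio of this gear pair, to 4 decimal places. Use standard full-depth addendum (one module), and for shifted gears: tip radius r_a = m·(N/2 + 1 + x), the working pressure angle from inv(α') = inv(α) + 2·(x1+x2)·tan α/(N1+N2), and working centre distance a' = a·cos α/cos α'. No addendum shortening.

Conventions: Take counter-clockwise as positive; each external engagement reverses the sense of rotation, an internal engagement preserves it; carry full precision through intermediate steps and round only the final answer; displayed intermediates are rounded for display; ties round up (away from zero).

class = single-mesh tooth geometry [involute pair 31T × 14T, m = 4.835]
base radii: r_b1 = 69.045095, r_b2 = 31.181656
tip radii: r_a1 = 81.609965, r_a2 = 39.308550
inv(α') = inv(22.882°) + 2·(+0.379+0.130)·tan α/(31+14) = 0.03222776  ⇒  α' = 25.57810°
a' = a·cos α / cos α' = 108.7875·cos 22.882°/cos 25.57810° = 111.116422
action lengths: √(r_a1²−r_b1²) = 43.508174, √(r_a2²−r_b2²) = 23.934628
base pitch p_b = π·m·cos α = 13.994294
CR = (43.508174 + 23.934628 − 111.116422·sin 25.57810°)/13.994294 = 1.391231
contact ratio ≈ 1.3912

1.3912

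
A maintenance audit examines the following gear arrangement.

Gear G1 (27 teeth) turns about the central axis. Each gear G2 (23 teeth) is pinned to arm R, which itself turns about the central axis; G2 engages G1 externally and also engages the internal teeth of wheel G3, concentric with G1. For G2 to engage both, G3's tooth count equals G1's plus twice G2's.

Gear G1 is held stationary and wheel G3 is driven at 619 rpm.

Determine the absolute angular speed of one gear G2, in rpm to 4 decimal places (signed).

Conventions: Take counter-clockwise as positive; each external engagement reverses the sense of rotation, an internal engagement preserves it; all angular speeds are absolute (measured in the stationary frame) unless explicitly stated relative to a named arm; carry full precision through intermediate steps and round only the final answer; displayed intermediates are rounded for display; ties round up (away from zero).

class = planetary set [G3 = 27+2·23 = 73; Willis about the carrier]
normalise by the input: solve with ω_ring = 1, then scale by 619 rpm
ring teeth: 27 + 2·23 = 73
27(ω_sun−ω_arm) = −73(ω_ring−ω_arm),  ω_sun = 0, ω_ring = 1
27(0−ω_arm) = −73(1−ω_arm)  ⇒  100·ω_arm = 73  ⇒  ω_arm = 73/100
sun–planet mesh: 27·(0−73/100) = −23·(ω_p−ω_arm)  ⇒  ω_p−ω_arm = 1971/2300
ω_p = 73/100 + 1971/2300 = 73/46
scale: ω_p = 73/46 × 619 rpm = +982.3261 rpm

+982.3261 rpm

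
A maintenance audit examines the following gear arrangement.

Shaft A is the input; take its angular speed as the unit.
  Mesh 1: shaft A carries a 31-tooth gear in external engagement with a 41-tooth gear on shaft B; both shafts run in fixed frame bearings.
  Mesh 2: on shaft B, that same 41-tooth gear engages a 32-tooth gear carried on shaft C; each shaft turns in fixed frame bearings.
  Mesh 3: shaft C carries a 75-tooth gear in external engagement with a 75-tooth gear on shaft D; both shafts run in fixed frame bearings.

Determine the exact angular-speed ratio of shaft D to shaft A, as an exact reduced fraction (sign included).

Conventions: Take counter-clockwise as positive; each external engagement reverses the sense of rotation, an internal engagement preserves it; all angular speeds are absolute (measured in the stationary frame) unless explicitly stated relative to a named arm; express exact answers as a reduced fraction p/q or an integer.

class = fixed-axis compound train [3 meshes; 3 ratios multiply, 3 sense flips]
mesh 1 [31T→41T]: running ratio 31/41, sense −
mesh 2 [41T→32T]: running ratio 31/32, sense +
mesh 3 [75T→75T]: running ratio 31/32, sense −
ω_out/ω_in = -31/32

-31/32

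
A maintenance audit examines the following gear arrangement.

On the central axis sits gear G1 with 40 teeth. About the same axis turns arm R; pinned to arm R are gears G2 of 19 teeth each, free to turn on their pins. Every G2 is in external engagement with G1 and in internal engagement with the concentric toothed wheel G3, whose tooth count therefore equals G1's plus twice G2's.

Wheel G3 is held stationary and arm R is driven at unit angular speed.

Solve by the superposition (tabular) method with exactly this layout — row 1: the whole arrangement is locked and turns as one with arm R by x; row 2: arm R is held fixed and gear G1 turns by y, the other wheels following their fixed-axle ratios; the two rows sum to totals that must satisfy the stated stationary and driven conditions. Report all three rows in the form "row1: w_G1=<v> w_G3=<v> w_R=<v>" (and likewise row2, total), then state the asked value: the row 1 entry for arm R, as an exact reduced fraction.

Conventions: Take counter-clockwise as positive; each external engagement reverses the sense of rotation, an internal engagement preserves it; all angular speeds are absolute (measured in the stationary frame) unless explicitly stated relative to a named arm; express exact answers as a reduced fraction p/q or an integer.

class = planetary set [G3 = 40+2·19 = 78; Willis about the carrier]
row 1: whole set turns with the arm by x
row 2 (arm held, sun turns y): ω_ring = −(40/78)·y, ω_arm = 0
boundary: total ω_ring = x − (40/78)·y = 0 and total ω_arm = x = 1  ⇒  y = 39/20, x = 1
row 2 ring = −(40/78)·39/20 = -1
totals (row 1 + row 2): sun 1 + 39/20 = 59/20, ring 1 + (-1) = 0, arm 1 + 0 = 1
asked cell (row1, arm) = 1

row1: w_G1=1 w_G3=1 w_R=1
row2: w_G1=39/20 w_G3=-1 w_R=0
total: w_G1=59/20 w_G3=0 w_R=1
asked value: 1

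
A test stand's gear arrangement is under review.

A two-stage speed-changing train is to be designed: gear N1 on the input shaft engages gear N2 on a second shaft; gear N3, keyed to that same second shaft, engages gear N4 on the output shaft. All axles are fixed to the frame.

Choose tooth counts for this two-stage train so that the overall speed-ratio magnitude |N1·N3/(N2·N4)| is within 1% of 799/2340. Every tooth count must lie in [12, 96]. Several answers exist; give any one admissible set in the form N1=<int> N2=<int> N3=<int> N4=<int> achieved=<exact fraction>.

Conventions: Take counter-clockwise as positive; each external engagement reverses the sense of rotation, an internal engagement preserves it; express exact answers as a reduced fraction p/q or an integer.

N1=17 N2=26 N3=47 N4=90 achieved=799/2340

design class (target 799/2340): fixed-axis compound train
target = 799/2340 in lowest terms: an exact hit needs N1·N3 = k·799 and N2·N4 = k·2340 for one integer k, every count in [12, 96]; additionally prefer no 1:1 stage (N1 ≠ N2, N3 ≠ N4)
k = 1: N1·N3 = 799 = 17·47, N2·N4 = 2340 = 26·90
achieved = 17·47/(26·90) = 799/2340; |achieved − target| = 0 ≤ 799/234000 ✓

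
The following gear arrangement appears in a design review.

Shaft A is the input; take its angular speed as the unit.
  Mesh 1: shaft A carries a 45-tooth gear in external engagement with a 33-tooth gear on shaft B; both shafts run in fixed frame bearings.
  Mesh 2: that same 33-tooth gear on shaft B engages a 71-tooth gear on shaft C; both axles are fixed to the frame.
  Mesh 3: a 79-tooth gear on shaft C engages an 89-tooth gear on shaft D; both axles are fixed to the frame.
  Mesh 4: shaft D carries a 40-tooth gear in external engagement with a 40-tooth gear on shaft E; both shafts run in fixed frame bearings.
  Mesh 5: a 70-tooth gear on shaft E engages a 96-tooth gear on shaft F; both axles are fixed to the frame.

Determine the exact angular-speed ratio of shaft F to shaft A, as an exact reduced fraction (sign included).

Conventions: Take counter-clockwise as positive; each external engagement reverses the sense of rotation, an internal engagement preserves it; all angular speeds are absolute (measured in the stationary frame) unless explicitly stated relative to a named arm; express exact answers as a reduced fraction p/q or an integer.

class = fixed-axis compound train [5 meshes; 5 ratios multiply, 5 sense flips]
mesh 1 [45T→33T]: running ratio 15/11, sense −
mesh 2 [33T→71T]: running ratio 45/71, sense +
mesh 3 [79T→89T]: running ratio 3555/6319, sense −
mesh 4 [40T→40T]: running ratio 3555/6319, sense +
mesh 5 [70T→96T]: running ratio 41475/101104, sense −
ω_out/ω_in = -41475/101104

-41475/101104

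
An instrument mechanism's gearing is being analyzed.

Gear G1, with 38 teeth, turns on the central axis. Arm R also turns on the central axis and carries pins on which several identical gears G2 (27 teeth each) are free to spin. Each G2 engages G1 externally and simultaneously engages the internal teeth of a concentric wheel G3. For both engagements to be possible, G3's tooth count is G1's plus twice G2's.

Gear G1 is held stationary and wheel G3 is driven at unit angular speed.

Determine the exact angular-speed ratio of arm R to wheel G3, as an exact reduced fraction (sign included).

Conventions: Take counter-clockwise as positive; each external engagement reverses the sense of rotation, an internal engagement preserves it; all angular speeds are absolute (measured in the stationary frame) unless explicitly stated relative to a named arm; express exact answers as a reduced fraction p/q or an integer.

46/65

topology: planetary set — G1 38T / G2 27T / G3 92T, arm = carrier (Willis)
ring teeth: 38 + 2·27 = 92
38(ω_sun−ω_arm) = −92(ω_ring−ω_arm),  ω_sun = 0, ω_ring = 1
38(0−ω_arm) = −92(1−ω_arm)  ⇒  130·ω_arm = 92  ⇒  ω_arm = 46/65
ω_out/ω_in = 46/65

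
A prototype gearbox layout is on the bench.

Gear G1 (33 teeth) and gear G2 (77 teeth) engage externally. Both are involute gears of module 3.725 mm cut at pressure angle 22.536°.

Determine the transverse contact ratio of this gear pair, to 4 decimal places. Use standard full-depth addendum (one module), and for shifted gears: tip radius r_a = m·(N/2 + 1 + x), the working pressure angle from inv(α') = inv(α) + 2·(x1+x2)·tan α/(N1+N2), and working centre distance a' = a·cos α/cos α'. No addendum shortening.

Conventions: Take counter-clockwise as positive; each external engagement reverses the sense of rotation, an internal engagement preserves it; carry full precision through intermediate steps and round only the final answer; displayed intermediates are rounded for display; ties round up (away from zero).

1.6263

class = single-mesh tooth geometry [involute pair 33T × 77T, m = 3.725]
base radii: r_b1 = 56.769156, r_b2 = 132.461364
tip radii: r_a1 = 65.187500, r_a2 = 147.137500
no profile shift: α' = α, a' = a
action lengths: √(r_a1²−r_b1²) = 32.041740, √(r_a2²−r_b2²) = 64.058028
base pitch p_b = π·m·cos α = 10.808822
CR = (32.041740 + 64.058028 − 204.875000·sin 22.53600°)/10.808822 = 1.626318
contact ratio ≈ 1.6263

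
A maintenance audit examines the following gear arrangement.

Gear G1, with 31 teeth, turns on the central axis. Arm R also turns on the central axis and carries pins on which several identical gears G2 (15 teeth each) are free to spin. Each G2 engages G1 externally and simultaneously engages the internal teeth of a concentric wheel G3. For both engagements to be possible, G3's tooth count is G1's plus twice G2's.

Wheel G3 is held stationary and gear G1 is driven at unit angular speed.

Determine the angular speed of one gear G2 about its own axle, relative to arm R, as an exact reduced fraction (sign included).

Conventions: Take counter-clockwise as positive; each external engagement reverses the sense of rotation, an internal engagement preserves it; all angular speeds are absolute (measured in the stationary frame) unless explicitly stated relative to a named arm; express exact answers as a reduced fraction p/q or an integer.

-1891/1380

class = planetary set [G3 = 31+2·15 = 61; Willis about the carrier]
ring teeth: 31 + 2·15 = 61
31(ω_sun−ω_arm) = −61(ω_ring−ω_arm),  ω_ring = 0, ω_sun = 1
31(1−ω_arm) = −61(0−ω_arm)  ⇒  92·ω_arm = 31  ⇒  ω_arm = 31/92
sun–planet mesh: 31·(1−31/92) = −15·(ω_p−ω_arm)  ⇒  ω_p−ω_arm = -1891/1380
exact speed ratio = -1891/1380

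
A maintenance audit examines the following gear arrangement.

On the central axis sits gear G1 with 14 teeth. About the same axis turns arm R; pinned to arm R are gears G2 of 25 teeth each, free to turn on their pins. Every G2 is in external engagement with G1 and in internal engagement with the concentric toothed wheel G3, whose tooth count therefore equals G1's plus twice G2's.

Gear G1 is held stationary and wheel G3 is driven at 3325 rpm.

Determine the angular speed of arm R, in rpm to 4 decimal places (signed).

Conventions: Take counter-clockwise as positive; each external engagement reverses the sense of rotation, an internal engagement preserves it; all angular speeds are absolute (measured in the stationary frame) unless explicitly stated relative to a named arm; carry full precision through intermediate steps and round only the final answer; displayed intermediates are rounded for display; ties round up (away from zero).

topology: planetary set — G1 14T / G2 25T / G3 64T, arm = carrier (Willis)
normalise by the input: solve with ω_ring = 1, then scale by 3325 rpm
ring teeth: 14 + 2·25 = 64
14(ω_sun−ω_arm) = −64(ω_ring−ω_arm),  ω_sun = 0, ω_ring = 1
14(0−ω_arm) = −64(1−ω_arm)  ⇒  78·ω_arm = 64  ⇒  ω_arm = 32/39
scale: ω_arm = 32/39 × 3325 rpm = +2728.2051 rpm

+2728.2051 rpm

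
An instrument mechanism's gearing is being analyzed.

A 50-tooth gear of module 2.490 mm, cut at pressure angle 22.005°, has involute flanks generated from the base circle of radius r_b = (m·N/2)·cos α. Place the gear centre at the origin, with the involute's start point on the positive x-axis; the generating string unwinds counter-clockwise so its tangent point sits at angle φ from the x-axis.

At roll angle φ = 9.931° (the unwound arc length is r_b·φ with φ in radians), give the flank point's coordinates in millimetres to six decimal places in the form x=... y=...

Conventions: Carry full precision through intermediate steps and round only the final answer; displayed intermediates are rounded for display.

single-mesh involute tooth geometry (50T wheel at module 2.490)
pitch radius r_p = m·N/2 = 2.490·50/2 = 62.250000
base radius r_b = r_p·cos α = 62.250000·cos 22.005° = 57.715160
roll angle φ = 9.931° = 0.17332865 rad
x = r_b·(cos φ + φ·sin φ) = 58.575622
y = r_b·(sin φ − φ·cos φ) = 0.099879

x=58.575622 y=0.099879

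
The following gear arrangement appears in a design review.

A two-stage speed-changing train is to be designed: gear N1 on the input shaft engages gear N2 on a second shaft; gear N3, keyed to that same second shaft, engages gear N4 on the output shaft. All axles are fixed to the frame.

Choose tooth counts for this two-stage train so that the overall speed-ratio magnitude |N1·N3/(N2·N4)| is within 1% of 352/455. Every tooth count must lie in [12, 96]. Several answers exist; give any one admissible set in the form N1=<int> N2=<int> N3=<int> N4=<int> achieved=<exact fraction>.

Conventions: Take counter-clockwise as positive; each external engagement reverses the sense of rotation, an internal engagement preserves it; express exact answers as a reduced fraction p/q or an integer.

N1=16 N2=13 N3=22 N4=35 achieved=352/455

2-stage fixed-axis compound train for ratio 352/455
target = 352/455 in lowest terms: an exact hit needs N1·N3 = k·352 and N2·N4 = k·455 for one integer k, every count in [12, 96]; additionally prefer no 1:1 stage (N1 ≠ N2, N3 ≠ N4)
k = 1: N1·N3 = 352 = 16·22, N2·N4 = 455 = 13·35
achieved = 16·22/(13·35) = 352/455; |achieved − target| = 0 ≤ 88/11375 ✓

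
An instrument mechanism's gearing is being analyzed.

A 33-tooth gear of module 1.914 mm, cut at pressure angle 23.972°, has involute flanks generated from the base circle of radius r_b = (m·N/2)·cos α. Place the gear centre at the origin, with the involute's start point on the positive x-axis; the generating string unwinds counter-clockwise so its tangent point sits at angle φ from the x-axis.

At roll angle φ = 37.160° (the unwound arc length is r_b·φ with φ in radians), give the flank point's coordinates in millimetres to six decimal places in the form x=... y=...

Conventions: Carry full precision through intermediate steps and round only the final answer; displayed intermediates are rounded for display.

recognized (one wheel, involute flank): single-mesh tooth geometry, m = 1.914, N = 33
pitch radius r_p = m·N/2 = 1.914·33/2 = 31.581000
base radius r_b = r_p·cos α = 31.581000·cos 23.972° = 28.856953
roll angle φ = 37.160° = 0.64856435 rad
x = r_b·(cos φ + φ·sin φ) = 34.302621
y = r_b·(sin φ − φ·cos φ) = 2.515413

x=34.302621 y=2.515413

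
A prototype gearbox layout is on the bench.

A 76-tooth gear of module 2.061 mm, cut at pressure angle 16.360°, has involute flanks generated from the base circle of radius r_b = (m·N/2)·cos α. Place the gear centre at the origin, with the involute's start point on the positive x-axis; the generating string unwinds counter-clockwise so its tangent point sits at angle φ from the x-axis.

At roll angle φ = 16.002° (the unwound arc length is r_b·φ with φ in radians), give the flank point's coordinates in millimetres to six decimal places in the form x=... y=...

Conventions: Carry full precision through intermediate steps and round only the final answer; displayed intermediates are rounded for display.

x=78.020857 y=0.541444

recognized (one wheel, involute flank): single-mesh tooth geometry, m = 2.061, N = 76
pitch radius r_p = m·N/2 = 2.061·76/2 = 78.318000
base radius r_b = r_p·cos α = 78.318000·cos 16.360° = 75.146971
roll angle φ = 16.002° = 0.27928759 rad
x = r_b·(cos φ + φ·sin φ) = 78.020857
y = r_b·(sin φ − φ·cos φ) = 0.541444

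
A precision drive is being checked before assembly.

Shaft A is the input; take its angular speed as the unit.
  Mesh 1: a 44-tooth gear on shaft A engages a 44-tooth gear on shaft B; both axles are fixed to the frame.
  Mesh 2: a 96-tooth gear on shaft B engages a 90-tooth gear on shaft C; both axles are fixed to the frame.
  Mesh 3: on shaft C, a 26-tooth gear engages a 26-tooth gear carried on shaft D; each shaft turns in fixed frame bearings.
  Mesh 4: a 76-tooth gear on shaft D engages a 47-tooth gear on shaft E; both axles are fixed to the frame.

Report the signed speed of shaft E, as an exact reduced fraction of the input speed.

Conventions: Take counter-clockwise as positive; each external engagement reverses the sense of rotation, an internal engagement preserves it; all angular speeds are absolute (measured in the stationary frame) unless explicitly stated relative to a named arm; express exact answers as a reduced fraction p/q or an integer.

1216/705

4-mesh fixed-axis compound train (all bearings frame-fixed)
mesh 1 [44T→44T]: |ω|/ω_in = 1×44/44 = 1, sense flips to −
mesh 2 [96T→90T]: |ω|/ω_in = 1×96/90 = 16/15, sense flips to +
mesh 3 [26T→26T]: |ω|/ω_in = (16/15)×26/26 = 16/15, sense flips to −
mesh 4 [76T→47T]: |ω|/ω_in = (16/15)×76/47 = 1216/705, sense flips to +
signed output speed (× input speed) = 1216/705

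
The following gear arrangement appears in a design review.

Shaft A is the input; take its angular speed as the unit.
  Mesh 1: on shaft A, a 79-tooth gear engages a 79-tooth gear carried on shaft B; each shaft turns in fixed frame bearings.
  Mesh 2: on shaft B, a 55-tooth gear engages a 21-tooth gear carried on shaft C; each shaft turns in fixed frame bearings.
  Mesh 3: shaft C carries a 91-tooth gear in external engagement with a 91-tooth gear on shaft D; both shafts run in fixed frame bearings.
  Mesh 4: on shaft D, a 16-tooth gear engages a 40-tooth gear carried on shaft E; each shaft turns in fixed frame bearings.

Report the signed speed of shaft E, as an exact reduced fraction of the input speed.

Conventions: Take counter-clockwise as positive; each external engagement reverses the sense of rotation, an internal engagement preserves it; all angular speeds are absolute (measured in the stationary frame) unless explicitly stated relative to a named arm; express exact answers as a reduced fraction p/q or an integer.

4-mesh fixed-axis compound train (all bearings frame-fixed)
mesh 1 [79T→79T]: |ω|/ω_in = 1×79/79 = 1, sense flips to −
mesh 2 [55T→21T]: |ω|/ω_in = 1×55/21 = 55/21, sense flips to +
mesh 3 [91T→91T]: |ω|/ω_in = (55/21)×91/91 = 55/21, sense flips to −
mesh 4 [16T→40T]: |ω|/ω_in = (55/21)×16/40 = 22/21, sense flips to +
signed output speed (× input speed) = 22/21

22/21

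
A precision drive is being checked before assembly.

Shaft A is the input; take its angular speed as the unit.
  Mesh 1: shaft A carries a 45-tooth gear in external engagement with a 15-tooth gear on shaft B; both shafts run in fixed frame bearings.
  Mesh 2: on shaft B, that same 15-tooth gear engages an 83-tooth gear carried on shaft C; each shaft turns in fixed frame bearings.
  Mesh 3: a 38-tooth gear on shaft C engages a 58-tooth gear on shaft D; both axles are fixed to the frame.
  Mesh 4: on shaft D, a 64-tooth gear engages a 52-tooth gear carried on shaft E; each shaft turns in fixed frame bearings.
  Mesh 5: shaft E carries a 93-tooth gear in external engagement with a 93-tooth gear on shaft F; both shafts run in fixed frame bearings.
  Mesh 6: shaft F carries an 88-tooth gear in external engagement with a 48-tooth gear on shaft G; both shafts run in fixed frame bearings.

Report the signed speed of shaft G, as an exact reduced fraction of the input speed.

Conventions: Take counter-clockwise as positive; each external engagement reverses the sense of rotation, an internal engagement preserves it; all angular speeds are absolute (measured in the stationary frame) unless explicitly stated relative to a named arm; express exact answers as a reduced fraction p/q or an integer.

25080/31291

6-mesh fixed-axis compound train (all bearings frame-fixed)
mesh 1 [45T→15T]: |ω|/ω_in = 1×45/15 = 3, sense flips to −
mesh 2 [15T→83T]: |ω|/ω_in = 3×15/83 = 45/83, sense flips to +
mesh 3 [38T→58T]: |ω|/ω_in = (45/83)×38/58 = 855/2407, sense flips to −
mesh 4 [64T→52T]: |ω|/ω_in = (855/2407)×64/52 = 13680/31291, sense flips to +
mesh 5 [93T→93T]: |ω|/ω_in = (13680/31291)×93/93 = 13680/31291, sense flips to −
mesh 6 [88T→48T]: |ω|/ω_in = (13680/31291)×88/48 = 25080/31291, sense flips to +
signed output speed (× input speed) = 25080/31291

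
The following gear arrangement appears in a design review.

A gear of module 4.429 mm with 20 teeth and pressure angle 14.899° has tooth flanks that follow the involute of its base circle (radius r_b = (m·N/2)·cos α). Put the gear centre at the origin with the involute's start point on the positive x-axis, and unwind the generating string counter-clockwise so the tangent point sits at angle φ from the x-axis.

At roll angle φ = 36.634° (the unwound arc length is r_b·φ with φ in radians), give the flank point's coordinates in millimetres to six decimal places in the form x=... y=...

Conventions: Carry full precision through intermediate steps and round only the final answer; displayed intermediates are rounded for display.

x=50.675722 y=3.578972

topology: single-mesh involute geometry — m = 4.429, N = 20
pitch radius r_p = m·N/2 = 4.429·20/2 = 44.290000
base radius r_b = r_p·cos α = 44.290000·cos 14.899° = 42.800995
roll angle φ = 36.634° = 0.63938392 rad
x = r_b·(cos φ + φ·sin φ) = 50.675722
y = r_b·(sin φ − φ·cos φ) = 3.578972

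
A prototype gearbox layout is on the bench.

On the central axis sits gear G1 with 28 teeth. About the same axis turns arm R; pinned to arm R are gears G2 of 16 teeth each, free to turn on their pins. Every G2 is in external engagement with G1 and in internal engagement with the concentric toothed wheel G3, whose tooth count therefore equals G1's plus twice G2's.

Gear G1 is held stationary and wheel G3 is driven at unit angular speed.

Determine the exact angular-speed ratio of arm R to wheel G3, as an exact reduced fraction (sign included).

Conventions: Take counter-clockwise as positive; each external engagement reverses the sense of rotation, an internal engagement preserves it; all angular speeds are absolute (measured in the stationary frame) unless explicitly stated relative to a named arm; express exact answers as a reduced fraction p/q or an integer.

15/22

planetary set (28T centre, 16T on arm, 60T internal) — Willis relation
ring teeth: 28 + 2·16 = 60
28(ω_sun−ω_arm) = −60(ω_ring−ω_arm),  ω_sun = 0, ω_ring = 1
28(0−ω_arm) = −60(1−ω_arm)  ⇒  88·ω_arm = 60  ⇒  ω_arm = 15/22
ω_out/ω_in = 15/22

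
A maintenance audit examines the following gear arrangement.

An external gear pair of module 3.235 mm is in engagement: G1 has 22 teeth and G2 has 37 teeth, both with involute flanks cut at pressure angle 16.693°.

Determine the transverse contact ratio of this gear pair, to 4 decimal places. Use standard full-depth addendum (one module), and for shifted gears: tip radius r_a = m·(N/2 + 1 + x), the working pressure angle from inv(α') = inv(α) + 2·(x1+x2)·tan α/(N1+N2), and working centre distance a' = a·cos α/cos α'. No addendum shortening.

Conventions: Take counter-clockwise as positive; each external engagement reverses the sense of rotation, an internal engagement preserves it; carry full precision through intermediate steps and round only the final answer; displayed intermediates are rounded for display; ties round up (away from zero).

class = single-mesh tooth geometry [involute pair 22T × 37T, m = 3.235]
base radii: r_b1 = 34.085363, r_b2 = 57.325382
tip radii: r_a1 = 38.820000, r_a2 = 63.082500
no profile shift: α' = α, a' = a
action lengths: √(r_a1²−r_b1²) = 18.579033, √(r_a2²−r_b2²) = 26.328736
base pitch p_b = π·m·cos α = 9.734757
CR = (18.579033 + 26.328736 − 95.432500·sin 16.69300°)/9.734757 = 1.797210
contact ratio ≈ 1.7972

1.7972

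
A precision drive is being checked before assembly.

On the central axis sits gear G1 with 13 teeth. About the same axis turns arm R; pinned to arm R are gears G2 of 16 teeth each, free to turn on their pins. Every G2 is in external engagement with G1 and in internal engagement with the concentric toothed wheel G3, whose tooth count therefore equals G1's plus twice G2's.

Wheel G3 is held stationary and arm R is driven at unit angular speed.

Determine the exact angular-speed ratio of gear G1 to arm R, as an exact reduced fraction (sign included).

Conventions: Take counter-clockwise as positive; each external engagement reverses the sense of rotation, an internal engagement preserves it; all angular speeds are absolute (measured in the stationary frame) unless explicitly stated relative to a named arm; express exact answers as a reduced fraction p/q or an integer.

recognized (axles ride arm R): planetary set, 13/16/45 teeth
ring teeth: 13 + 2·16 = 45
13(ω_sun−ω_arm) = −45(ω_ring−ω_arm),  ω_ring = 0, ω_arm = 1
ω_sun = 1 − (45/13)(0−1) = 58/13
ω_out/ω_in = 58/13

58/13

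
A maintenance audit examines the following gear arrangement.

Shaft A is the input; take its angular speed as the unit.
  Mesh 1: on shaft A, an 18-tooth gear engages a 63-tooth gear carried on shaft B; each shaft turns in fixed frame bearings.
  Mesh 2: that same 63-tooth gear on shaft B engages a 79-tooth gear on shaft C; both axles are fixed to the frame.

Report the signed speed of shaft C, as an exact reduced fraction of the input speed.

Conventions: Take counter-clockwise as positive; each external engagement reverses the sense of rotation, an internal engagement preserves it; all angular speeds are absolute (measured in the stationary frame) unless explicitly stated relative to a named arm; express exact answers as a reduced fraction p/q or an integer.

2-mesh fixed-axis compound train (all bearings frame-fixed)
mesh 1 [18T→63T]: |ω|/ω_in = 1×18/63 = 2/7, sense flips to −
mesh 2 [63T→79T]: |ω|/ω_in = (2/7)×63/79 = 18/79, sense flips to +
signed output speed (× input speed) = 18/79

18/79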